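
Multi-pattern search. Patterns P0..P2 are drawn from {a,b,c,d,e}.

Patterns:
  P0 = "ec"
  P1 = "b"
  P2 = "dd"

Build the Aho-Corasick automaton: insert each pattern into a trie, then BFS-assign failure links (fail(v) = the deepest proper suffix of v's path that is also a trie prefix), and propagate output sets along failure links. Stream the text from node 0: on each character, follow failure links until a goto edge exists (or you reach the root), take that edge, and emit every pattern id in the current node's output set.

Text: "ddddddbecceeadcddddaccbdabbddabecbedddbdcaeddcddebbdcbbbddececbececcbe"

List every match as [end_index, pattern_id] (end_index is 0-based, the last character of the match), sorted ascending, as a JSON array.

Build automaton:
Trie nodes:
  0='ε' goto b→3 d→4 e→1
  1='e' goto c→2
  2='ec' goto ·  [P0 ends]
  3='b' goto ·  [P1 ends]
  4='d' goto d→5
  5='dd' goto ·  [P2 ends]

Failure links (BFS by depth):
  n1('e'): parent n0 fail=0; on 'e' 0 → fail=0;  out ∅∪∅=∅
  n3('b'): parent n0 fail=0; on 'b' 0 → fail=0;  out {1}∪∅={1}
  n4('d'): parent n0 fail=0; on 'd' 0 → fail=0;  out ∅∪∅=∅
  n2('ec'): parent n1 fail=0; on 'c' 0 → fail=0;  out {0}∪∅={0}
  n5('dd'): parent n4 fail=0; on 'd' 0 → fail=4;  out {2}∪∅={2}

Run:
[0] read 'd'  n0⇒n4
[1] read 'd'  n4⇒n5  ** P2@[0:1]
[2] read 'd'  n5⇒n5 (fail-walked)  ** P2@[1:2]
[3] read 'd'  n5⇒n5 (fail-walked)  ** P2@[2:3]
[4] read 'd'  n5⇒n5 (fail-walked)  ** P2@[3:4]
[5] read 'd'  n5⇒n5 (fail-walked)  ** P2@[4:5]
[6] read 'b'  n5⇒n3 (fail-walked)  ** P1@[6:6]
[7] read 'e'  n3⇒n1 (fail-walked)
[8] read 'c'  n1⇒n2  ** P0@[7:8]
[9] read 'c'  n2⇒n0 (fail-walked)
[10] read 'e'  n0⇒n1
[11] read 'e'  n1⇒n1 (fail-walked)
[12] read 'a'  n1⇒n0 (fail-walked)
[13] read 'd'  n0⇒n4
[14] read 'c'  n4⇒n0 (fail-walked)
[15] read 'd'  n0⇒n4
[16] read 'd'  n4⇒n5  ** P2@[15:16]
[17] read 'd'  n5⇒n5 (fail-walked)  ** P2@[16:17]
[18] read 'd'  n5⇒n5 (fail-walked)  ** P2@[17:18]
[19] read 'a'  n5⇒n0 (fail-walked)
[20] read 'c'  n0⇒n0
[21] read 'c'  n0⇒n0
[22] read 'b'  n0⇒n3  ** P1@[22:22]
[23] read 'd'  n3⇒n4 (fail-walked)
[24] read 'a'  n4⇒n0 (fail-walked)
[25] read 'b'  n0⇒n3  ** P1@[25:25]
[26] read 'b'  n3⇒n3 (fail-walked)  ** P1@[26:26]
[27] read 'd'  n3⇒n4 (fail-walked)
[28] read 'd'  n4⇒n5  ** P2@[27:28]
[29] read 'a'  n5⇒n0 (fail-walked)
[30] read 'b'  n0⇒n3  ** P1@[30:30]
[31] read 'e'  n3⇒n1 (fail-walked)
[32] read 'c'  n1⇒n2  ** P0@[31:32]
[33] read 'b'  n2⇒n3 (fail-walked)  ** P1@[33:33]
[34] read 'e'  n3⇒n1 (fail-walked)
[35] read 'd'  n1⇒n4 (fail-walked)
[36] read 'd'  n4⇒n5  ** P2@[35:36]
[37] read 'd'  n5⇒n5 (fail-walked)  ** P2@[36:37]
[38] read 'b'  n5⇒n3 (fail-walked)  ** P1@[38:38]
[39] read 'd'  n3⇒n4 (fail-walked)
[40] read 'c'  n4⇒n0 (fail-walked)
[41] read 'a'  n0⇒n0
[42] read 'e'  n0⇒n1
[43] read 'd'  n1⇒n4 (fail-walked)
[44] read 'd'  n4⇒n5  ** P2@[43:44]
[45] read 'c'  n5⇒n0 (fail-walked)
[46] read 'd'  n0⇒n4
[47] read 'd'  n4⇒n5  ** P2@[46:47]
[48] read 'e'  n5⇒n1 (fail-walked)
[49] read 'b'  n1⇒n3 (fail-walked)  ** P1@[49:49]
[50] read 'b'  n3⇒n3 (fail-walked)  ** P1@[50:50]
[51] read 'd'  n3⇒n4 (fail-walked)
[52] read 'c'  n4⇒n0 (fail-walked)
[53] read 'b'  n0⇒n3  ** P1@[53:53]
[54] read 'b'  n3⇒n3 (fail-walked)  ** P1@[54:54]
[55] read 'b'  n3⇒n3 (fail-walked)  ** P1@[55:55]
[56] read 'd'  n3⇒n4 (fail-walked)
[57] read 'd'  n4⇒n5  ** P2@[56:57]
[58] read 'e'  n5⇒n1 (fail-walked)
[59] read 'c'  n1⇒n2  ** P0@[58:59]
[60] read 'e'  n2⇒n1 (fail-walked)
[61] read 'c'  n1⇒n2  ** P0@[60:61]
[62] read 'b'  n2⇒n3 (fail-walked)  ** P1@[62:62]
[63] read 'e'  n3⇒n1 (fail-walked)
[64] read 'c'  n1⇒n2  ** P0@[63:64]
[65] read 'e'  n2⇒n1 (fail-walked)
[66] read 'c'  n1⇒n2  ** P0@[65:66]
[67] read 'c'  n2⇒n0 (fail-walked)
[68] read 'b'  n0⇒n3  ** P1@[68:68]
[69] read 'e'  n3⇒n1 (fail-walked)

All matches (sorted): [[1,2],[2,2],[3,2],[4,2],[5,2],[6,1],[8,0],[16,2],[17,2],[18,2],[22,1],[25,1],[26,1],[28,2],[30,1],[32,0],[33,1],[36,2],[37,2],[38,1],[44,2],[47,2],[49,1],[50,1],[53,1],[54,1],[55,1],[57,2],[59,0],[61,0],[62,1],[64,0],[66,0],[68,1]]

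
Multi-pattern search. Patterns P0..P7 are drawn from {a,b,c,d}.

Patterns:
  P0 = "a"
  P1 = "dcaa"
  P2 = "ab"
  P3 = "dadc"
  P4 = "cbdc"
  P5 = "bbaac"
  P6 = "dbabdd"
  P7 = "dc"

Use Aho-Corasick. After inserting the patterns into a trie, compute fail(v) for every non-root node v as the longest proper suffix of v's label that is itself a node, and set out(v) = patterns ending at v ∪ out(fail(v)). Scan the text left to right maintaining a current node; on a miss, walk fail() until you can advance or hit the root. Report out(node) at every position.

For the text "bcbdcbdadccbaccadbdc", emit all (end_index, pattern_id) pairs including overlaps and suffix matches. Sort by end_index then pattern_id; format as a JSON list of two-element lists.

Build:
Trie nodes:
  n0 'ε': a→1 b→14 c→10 d→2
  n1 'a': b→6  [P0 ends]
  n2 'd': a→7 b→19 c→3
  n3 'dc': a→4  [P7 ends]
  n4 'dca': a→5
  n5 'dcaa': ·  [P1 ends]
  n6 'ab': ·  [P2 ends]
  n7 'da': d→8
  n8 'dad': c→9
  n9 'dadc': ·  [P3 ends]
  n10 'c': b→11
  n11 'cb': d→12
  n12 'cbd': c→13
  n13 'cbdc': ·  [P4 ends]
  n14 'b': b→15
  n15 'bb': a→16
  n16 'bba': a→17
  n17 'bbaa': c→18
  n18 'bbaac': ·  [P5 ends]
  n19 'db': a→20
  n20 'dba': b→21
  n21 'dbab': d→22
  n22 'dbabd': d→23
  n23 'dbabdd': ·  [P6 ends]

BFS fail/out derivation:
  n1('a'): parent n0 fail=0; on 'a' 0 → fail=0;  out {0}∪∅={0}
  n2('d'): parent n0 fail=0; on 'd' 0 → fail=0;  out ∅∪∅=∅
  n10('c'): parent n0 fail=0; on 'c' 0 → fail=0;  out ∅∪∅=∅
  n14('b'): parent n0 fail=0; on 'b' 0 → fail=0;  out ∅∪∅=∅
  n3('dc'): parent n2 fail=0; on 'c' 0 → fail=10;  out {7}∪∅={7}
  n6('ab'): parent n1 fail=0; on 'b' 0 → fail=14;  out {2}∪∅={2}
  n7('da'): parent n2 fail=0; on 'a' 0 → fail=1;  out ∅∪{0}={0}
  n11('cb'): parent n10 fail=0; on 'b' 0 → fail=14;  out ∅∪∅=∅
  n15('bb'): parent n14 fail=0; on 'b' 0 → fail=14;  out ∅∪∅=∅
  n19('db'): parent n2 fail=0; on 'b' 0 → fail=14;  out ∅∪∅=∅
  n4('dca'): parent n3 fail=10; on 'a' 10→0 → fail=1;  out ∅∪{0}={0}
  n8('dad'): parent n7 fail=1; on 'd' 1→0 → fail=2;  out ∅∪∅=∅
  n12('cbd'): parent n11 fail=14; on 'd' 14→0 → fail=2;  out ∅∪∅=∅
  n16('bba'): parent n15 fail=14; on 'a' 14→0 → fail=1;  out ∅∪{0}={0}
  n20('dba'): parent n19 fail=14; on 'a' 14→0 → fail=1;  out ∅∪{0}={0}
  n5('dcaa'): parent n4 fail=1; on 'a' 1→0 → fail=1;  out {1}∪{0}={0,1}
  n9('dadc'): parent n8 fail=2; on 'c' 2 → fail=3;  out {3}∪{7}={3,7}
  n13('cbdc'): parent n12 fail=2; on 'c' 2 → fail=3;  out {4}∪{7}={4,7}
  n17('bbaa'): parent n16 fail=1; on 'a' 1→0 → fail=1;  out ∅∪{0}={0}
  n21('dbab'): parent n20 fail=1; on 'b' 1 → fail=6;  out ∅∪{2}={2}
  n18('bbaac'): parent n17 fail=1; on 'c' 1→0 → fail=10;  out {5}∪∅={5}
  n22('dbabd'): parent n21 fail=6; on 'd' 6→14→0 → fail=2;  out ∅∪∅=∅
  n23('dbabdd'): parent n22 fail=2; on 'd' 2→0 → fail=2;  out {6}∪∅={6}

Text stream:
pos 0 'b': at 14
pos 1 'c': at 10 (via fail)
pos 2 'b': at 11
pos 3 'd': at 12
pos 4 'c': at 13  emit P4@[1:4],P7@[3:4]
pos 5 'b': at 11 (via fail)
pos 6 'd': at 12
pos 7 'a': at 7 (via fail)  emit P0@[7:7]
pos 8 'd': at 8
pos 9 'c': at 9  emit P3@[6:9],P7@[8:9]
pos 10 'c': at 10 (via fail)
pos 11 'b': at 11
pos 12 'a': at 1 (via fail)  emit P0@[12:12]
pos 13 'c': at 10 (via fail)
pos 14 'c': at 10 (via fail)
pos 15 'a': at 1 (via fail)  emit P0@[15:15]
pos 16 'd': at 2 (via fail)
pos 17 'b': at 19
pos 18 'd': at 2 (via fail)
pos 19 'c': at 3  emit P7@[18:19]

All matches (sorted): [[4,4],[4,7],[7,0],[9,3],[9,7],[12,0],[15,0],[19,7]]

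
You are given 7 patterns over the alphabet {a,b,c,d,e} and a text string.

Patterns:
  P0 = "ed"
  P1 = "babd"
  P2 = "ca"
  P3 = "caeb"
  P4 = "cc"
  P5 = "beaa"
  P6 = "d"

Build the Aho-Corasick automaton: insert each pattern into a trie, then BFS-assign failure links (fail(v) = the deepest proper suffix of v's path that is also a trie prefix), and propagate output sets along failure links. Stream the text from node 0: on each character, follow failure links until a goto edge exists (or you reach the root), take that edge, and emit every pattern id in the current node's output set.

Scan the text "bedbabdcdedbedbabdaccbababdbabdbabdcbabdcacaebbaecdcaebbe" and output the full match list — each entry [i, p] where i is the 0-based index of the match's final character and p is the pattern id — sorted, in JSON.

Build automaton:
Trie (insert patterns):
  n0 'ε': b→3 c→7 d→15 e→1
  n1 'e': d→2
  n2 'ed': ·  [P0 ends]
  n3 'b': a→4 e→12
  n4 'ba': b→5
  n5 'bab': d→6
  n6 'babd': ·  [P1 ends]
  n7 'c': a→8 c→11
  n8 'ca': e→9  [P2 ends]
  n9 'cae': b→10
  n10 'caeb': ·  [P3 ends]
  n11 'cc': ·  [P4 ends]
  n12 'be': a→13
  n13 'bea': a→14
  n14 'beaa': ·  [P5 ends]
  n15 'd': ·  [P6 ends]

BFS fail/out derivation:
  n1('e'): parent n0 fail=0; on 'e' 0 → fail=0;  out ∅∪∅=∅
  n3('b'): parent n0 fail=0; on 'b' 0 → fail=0;  out ∅∪∅=∅
  n7('c'): parent n0 fail=0; on 'c' 0 → fail=0;  out ∅∪∅=∅
  n15('d'): parent n0 fail=0; on 'd' 0 → fail=0;  out {6}∪∅={6}
  n2('ed'): parent n1 fail=0; on 'd' 0 → fail=15;  out {0}∪{6}={0,6}
  n4('ba'): parent n3 fail=0; on 'a' 0 → fail=0;  out ∅∪∅=∅
  n8('ca'): parent n7 fail=0; on 'a' 0 → fail=0;  out {2}∪∅={2}
  n11('cc'): parent n7 fail=0; on 'c' 0 → fail=7;  out {4}∪∅={4}
  n12('be'): parent n3 fail=0; on 'e' 0 → fail=1;  out ∅∪∅=∅
  n5('bab'): parent n4 fail=0; on 'b' 0 → fail=3;  out ∅∪∅=∅
  n9('cae'): parent n8 fail=0; on 'e' 0 → fail=1;  out ∅∪∅=∅
  n13('bea'): parent n12 fail=1; on 'a' 1→0 → fail=0;  out ∅∪∅=∅
  n6('babd'): parent n5 fail=3; on 'd' 3→0 → fail=15;  out {1}∪{6}={1,6}
  n10('caeb'): parent n9 fail=1; on 'b' 1→0 → fail=3;  out {3}∪∅={3}
  n14('beaa'): parent n13 fail=0; on 'a' 0 → fail=0;  out {5}∪∅={5}

Scan:
pos 0 'b': at 3
pos 1 'e': at 12
pos 2 'd': at 2 (via fail)  emit P0@[1:2],P6@[2:2]
pos 3 'b': at 3 (via fail)
pos 4 'a': at 4
pos 5 'b': at 5
pos 6 'd': at 6  emit P1@[3:6],P6@[6:6]
pos 7 'c': at 7 (via fail)
pos 8 'd': at 15 (via fail)  emit P6@[8:8]
pos 9 'e': at 1 (via fail)
pos 10 'd': at 2  emit P0@[9:10],P6@[10:10]
pos 11 'b': at 3 (via fail)
pos 12 'e': at 12
pos 13 'd': at 2 (via fail)  emit P0@[12:13],P6@[13:13]
pos 14 'b': at 3 (via fail)
pos 15 'a': at 4
pos 16 'b': at 5
pos 17 'd': at 6  emit P1@[14:17],P6@[17:17]
pos 18 'a': at 0 (via fail)
pos 19 'c': at 7
pos 20 'c': at 11  emit P4@[19:20]
pos 21 'b': at 3 (via fail)
pos 22 'a': at 4
pos 23 'b': at 5
pos 24 'a': at 4 (via fail)
pos 25 'b': at 5
pos 26 'd': at 6  emit P1@[23:26],P6@[26:26]
pos 27 'b': at 3 (via fail)
pos 28 'a': at 4
pos 29 'b': at 5
pos 30 'd': at 6  emit P1@[27:30],P6@[30:30]
pos 31 'b': at 3 (via fail)
pos 32 'a': at 4
pos 33 'b': at 5
pos 34 'd': at 6  emit P1@[31:34],P6@[34:34]
pos 35 'c': at 7 (via fail)
pos 36 'b': at 3 (via fail)
pos 37 'a': at 4
pos 38 'b': at 5
pos 39 'd': at 6  emit P1@[36:39],P6@[39:39]
pos 40 'c': at 7 (via fail)
pos 41 'a': at 8  emit P2@[40:41]
pos 42 'c': at 7 (via fail)
pos 43 'a': at 8  emit P2@[42:43]
pos 44 'e': at 9
pos 45 'b': at 10  emit P3@[42:45]
pos 46 'b': at 3 (via fail)
pos 47 'a': at 4
pos 48 'e': at 1 (via fail)
pos 49 'c': at 7 (via fail)
pos 50 'd': at 15 (via fail)  emit P6@[50:50]
pos 51 'c': at 7 (via fail)
pos 52 'a': at 8  emit P2@[51:52]
pos 53 'e': at 9
pos 54 'b': at 10  emit P3@[51:54]
pos 55 'b': at 3 (via fail)
pos 56 'e': at 12

All matches (sorted): [[2,0],[2,6],[6,1],[6,6],[8,6],[10,0],[10,6],[13,0],[13,6],[17,1],[17,6],[20,4],[26,1],[26,6],[30,1],[30,6],[34,1],[34,6],[39,1],[39,6],[41,2],[43,2],[45,3],[50,6],[52,2],[54,3]]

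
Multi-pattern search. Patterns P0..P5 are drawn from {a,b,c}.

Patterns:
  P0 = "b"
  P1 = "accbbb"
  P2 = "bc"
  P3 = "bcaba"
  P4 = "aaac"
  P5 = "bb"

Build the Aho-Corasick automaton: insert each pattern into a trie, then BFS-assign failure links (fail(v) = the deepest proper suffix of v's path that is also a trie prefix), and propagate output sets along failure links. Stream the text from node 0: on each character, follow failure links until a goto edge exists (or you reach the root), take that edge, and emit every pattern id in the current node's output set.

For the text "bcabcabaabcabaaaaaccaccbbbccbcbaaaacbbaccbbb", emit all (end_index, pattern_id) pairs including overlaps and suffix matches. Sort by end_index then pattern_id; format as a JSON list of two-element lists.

Build automaton:
Trie nodes:
  0='ε' goto a→2 b→1
  1='b' goto b→15 c→8  ←P0
  2='a' goto a→12 c→3
  3='ac' goto c→4
  4='acc' goto b→5
  5='accb' goto b→6
  6='accbb' goto b→7
  7='accbbb' goto ·  ←P1
  8='bc' goto a→9  ←P2
  9='bca' goto b→10
  10='bcab' goto a→11
  11='bcaba' goto ·  ←P3
  12='aa' goto a→13
  13='aaa' goto c→14
  14='aaac' goto ·  ←P4
  15='bb' goto ·  ←P5

BFS fail/out derivation:
  n1('b'): parent n0 fail=0; on 'b' 0 → fail=0;  out {0}∪∅={0}
  n2('a'): parent n0 fail=0; on 'a' 0 → fail=0;  out ∅∪∅=∅
  n3('ac'): parent n2 fail=0; on 'c' 0 → fail=0;  out ∅∪∅=∅
  n8('bc'): parent n1 fail=0; on 'c' 0 → fail=0;  out {2}∪∅={2}
  n12('aa'): parent n2 fail=0; on 'a' 0 → fail=2;  out ∅∪∅=∅
  n15('bb'): parent n1 fail=0; on 'b' 0 → fail=1;  out {5}∪{0}={0,5}
  n4('acc'): parent n3 fail=0; on 'c' 0 → fail=0;  out ∅∪∅=∅
  n9('bca'): parent n8 fail=0; on 'a' 0 → fail=2;  out ∅∪∅=∅
  n13('aaa'): parent n12 fail=2; on 'a' 2 → fail=12;  out ∅∪∅=∅
  n5('accb'): parent n4 fail=0; on 'b' 0 → fail=1;  out ∅∪{0}={0}
  n10('bcab'): parent n9 fail=2; on 'b' 2→0 → fail=1;  out ∅∪{0}={0}
  n14('aaac'): parent n13 fail=12; on 'c' 12→2 → fail=3;  out {4}∪∅={4}
  n6('accbb'): parent n5 fail=1; on 'b' 1 → fail=15;  out ∅∪{0,5}={0,5}
  n11('bcaba'): parent n10 fail=1; on 'a' 1→0 → fail=2;  out {3}∪∅={3}
  n7('accbbb'): parent n6 fail=15; on 'b' 15→1 → fail=15;  out {1}∪{0,5}={0,1,5}

Scan:
pos 0 'b': at 1  emit P0@[0:0]
pos 1 'c': at 8  emit P2@[0:1]
pos 2 'a': at 9
pos 3 'b': at 10  emit P0@[3:3]
pos 4 'c': at 8 (via fail)  emit P2@[3:4]
pos 5 'a': at 9
pos 6 'b': at 10  emit P0@[6:6]
pos 7 'a': at 11  emit P3@[3:7]
pos 8 'a': at 12 (via fail)
pos 9 'b': at 1 (via fail)  emit P0@[9:9]
pos 10 'c': at 8  emit P2@[9:10]
pos 11 'a': at 9
pos 12 'b': at 10  emit P0@[12:12]
pos 13 'a': at 11  emit P3@[9:13]
pos 14 'a': at 12 (via fail)
pos 15 'a': at 13
pos 16 'a': at 13 (via fail)
pos 17 'a': at 13 (via fail)
pos 18 'c': at 14  emit P4@[15:18]
pos 19 'c': at 4 (via fail)
pos 20 'a': at 2 (via fail)
pos 21 'c': at 3
pos 22 'c': at 4
pos 23 'b': at 5  emit P0@[23:23]
pos 24 'b': at 6  emit P0@[24:24],P5@[23:24]
pos 25 'b': at 7  emit P0@[25:25],P1@[20:25],P5@[24:25]
pos 26 'c': at 8 (via fail)  emit P2@[25:26]
pos 27 'c': at 0 (via fail)
pos 28 'b': at 1  emit P0@[28:28]
pos 29 'c': at 8  emit P2@[28:29]
pos 30 'b': at 1 (via fail)  emit P0@[30:30]
pos 31 'a': at 2 (via fail)
pos 32 'a': at 12
pos 33 'a': at 13
pos 34 'a': at 13 (via fail)
pos 35 'c': at 14  emit P4@[32:35]
pos 36 'b': at 1 (via fail)  emit P0@[36:36]
pos 37 'b': at 15  emit P0@[37:37],P5@[36:37]
pos 38 'a': at 2 (via fail)
pos 39 'c': at 3
pos 40 'c': at 4
pos 41 'b': at 5  emit P0@[41:41]
pos 42 'b': at 6  emit P0@[42:42],P5@[41:42]
pos 43 'b': at 7  emit P0@[43:43],P1@[38:43],P5@[42:43]

Result: [[0,0],[1,2],[3,0],[4,2],[6,0],[7,3],[9,0],[10,2],[12,0],[13,3],[18,4],[23,0],[24,0],[24,5],[25,0],[25,1],[25,5],[26,2],[28,0],[29,2],[30,0],[35,4],[36,0],[37,0],[37,5],[41,0],[42,0],[42,5],[43,0],[43,1],[43,5]]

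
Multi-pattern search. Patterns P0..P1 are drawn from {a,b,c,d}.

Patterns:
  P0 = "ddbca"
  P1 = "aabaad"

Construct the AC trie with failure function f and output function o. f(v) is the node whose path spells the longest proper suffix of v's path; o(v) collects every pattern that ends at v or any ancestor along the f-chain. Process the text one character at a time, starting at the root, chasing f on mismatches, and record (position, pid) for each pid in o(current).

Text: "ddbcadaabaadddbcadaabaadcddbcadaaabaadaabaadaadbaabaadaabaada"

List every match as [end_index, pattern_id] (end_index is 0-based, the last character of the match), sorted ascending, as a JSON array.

Build:
Trie (insert patterns):
  n0 'ε': a→6 d→1
  n1 'd': d→2
  n2 'dd': b→3
  n3 'ddb': c→4
  n4 'ddbc': a→5
  n5 'ddbca': ·  ←P0
  n6 'a': a→7
  n7 'aa': b→8
  n8 'aab': a→9
  n9 'aaba': a→10
  n10 'aabaa': d→11
  n11 'aabaad': ·  ←P1

BFS fail/out derivation:
  fail(1) 'd': from fail(0)=0 chase 'd': 0 ⇒ 0;  out=∅∪out(0)=∅
  fail(6) 'a': from fail(0)=0 chase 'a': 0 ⇒ 0;  out=∅∪out(0)=∅
  fail(2) 'dd': from fail(1)=0 chase 'd': 0 ⇒ 1;  out=∅∪out(1)=∅
  fail(7) 'aa': from fail(6)=0 chase 'a': 0 ⇒ 6;  out=∅∪out(6)=∅
  fail(3) 'ddb': from fail(2)=1 chase 'b': 1→0 ⇒ 0;  out=∅∪out(0)=∅
  fail(8) 'aab': from fail(7)=6 chase 'b': 6→0 ⇒ 0;  out=∅∪out(0)=∅
  fail(4) 'ddbc': from fail(3)=0 chase 'c': 0 ⇒ 0;  out=∅∪out(0)=∅
  fail(9) 'aaba': from fail(8)=0 chase 'a': 0 ⇒ 6;  out=∅∪out(6)=∅
  fail(5) 'ddbca': from fail(4)=0 chase 'a': 0 ⇒ 6;  out={0}∪out(6)={0}
  fail(10) 'aabaa': from fail(9)=6 chase 'a': 6 ⇒ 7;  out=∅∪out(7)=∅
  fail(11) 'aabaad': from fail(10)=7 chase 'd': 7→6→0 ⇒ 1;  out={1}∪out(1)={1}

Scan:
[0] read 'd'  n0⇒n1
[1] read 'd'  n1⇒n2
[2] read 'b'  n2⇒n3
[3] read 'c'  n3⇒n4
[4] read 'a'  n4⇒n5  → match P0@[0:4]
[5] read 'd'  n5⇒n1 (fail-walked)
[6] read 'a'  n1⇒n6 (fail-walked)
[7] read 'a'  n6⇒n7
[8] read 'b'  n7⇒n8
[9] read 'a'  n8⇒n9
[10] read 'a'  n9⇒n10
[11] read 'd'  n10⇒n11  → match P1@[6:11]
[12] read 'd'  n11⇒n2 (fail-walked)
[13] read 'd'  n2⇒n2 (fail-walked)
[14] read 'b'  n2⇒n3
[15] read 'c'  n3⇒n4
[16] read 'a'  n4⇒n5  → match P0@[12:16]
[17] read 'd'  n5⇒n1 (fail-walked)
[18] read 'a'  n1⇒n6 (fail-walked)
[19] read 'a'  n6⇒n7
[20] read 'b'  n7⇒n8
[21] read 'a'  n8⇒n9
[22] read 'a'  n9⇒n10
[23] read 'd'  n10⇒n11  → match P1@[18:23]
[24] read 'c'  n11⇒n0 (fail-walked)
[25] read 'd'  n0⇒n1
[26] read 'd'  n1⇒n2
[27] read 'b'  n2⇒n3
[28] read 'c'  n3⇒n4
[29] read 'a'  n4⇒n5  → match P0@[25:29]
[30] read 'd'  n5⇒n1 (fail-walked)
[31] read 'a'  n1⇒n6 (fail-walked)
[32] read 'a'  n6⇒n7
[33] read 'a'  n7⇒n7 (fail-walked)
[34] read 'b'  n7⇒n8
[35] read 'a'  n8⇒n9
[36] read 'a'  n9⇒n10
[37] read 'd'  n10⇒n11  → match P1@[32:37]
[38] read 'a'  n11⇒n6 (fail-walked)
[39] read 'a'  n6⇒n7
[40] read 'b'  n7⇒n8
[41] read 'a'  n8⇒n9
[42] read 'a'  n9⇒n10
[43] read 'd'  n10⇒n11  → match P1@[38:43]
[44] read 'a'  n11⇒n6 (fail-walked)
[45] read 'a'  n6⇒n7
[46] read 'd'  n7⇒n1 (fail-walked)
[47] read 'b'  n1⇒n0 (fail-walked)
[48] read 'a'  n0⇒n6
[49] read 'a'  n6⇒n7
[50] read 'b'  n7⇒n8
[51] read 'a'  n8⇒n9
[52] read 'a'  n9⇒n10
[53] read 'd'  n10⇒n11  → match P1@[48:53]
[54] read 'a'  n11⇒n6 (fail-walked)
[55] read 'a'  n6⇒n7
[56] read 'b'  n7⇒n8
[57] read 'a'  n8⇒n9
[58] read 'a'  n9⇒n10
[59] read 'd'  n10⇒n11  → match P1@[54:59]
[60] read 'a'  n11⇒n6 (fail-walked)

All matches (sorted): [[4,0],[11,1],[16,0],[23,1],[29,0],[37,1],[43,1],[53,1],[59,1]]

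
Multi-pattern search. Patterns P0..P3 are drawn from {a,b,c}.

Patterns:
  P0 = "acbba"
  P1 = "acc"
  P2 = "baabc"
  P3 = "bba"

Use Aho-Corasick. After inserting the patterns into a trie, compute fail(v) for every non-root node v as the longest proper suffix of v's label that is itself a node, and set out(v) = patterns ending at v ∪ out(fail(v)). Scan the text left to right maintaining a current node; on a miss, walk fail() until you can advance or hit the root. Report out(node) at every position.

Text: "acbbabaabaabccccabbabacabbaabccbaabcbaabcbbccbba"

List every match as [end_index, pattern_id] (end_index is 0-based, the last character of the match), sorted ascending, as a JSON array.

Build:
Trie nodes:
  n0 'ε': a→1 b→7
  n1 'a': c→2
  n2 'ac': b→3 c→6
  n3 'acb': b→4
  n4 'acbb': a→5
  n5 'acbba': ·  [P0 ends]
  n6 'acc': ·  [P1 ends]
  n7 'b': a→8 b→12
  n8 'ba': a→9
  n9 'baa': b→10
  n10 'baab': c→11
  n11 'baabc': ·  [P2 ends]
  n12 'bb': a→13
  n13 'bba': ·  [P3 ends]

Failure links (BFS by depth):
  n1('a'): parent n0 fail=0; on 'a' 0 → fail=0;  out ∅∪∅=∅
  n7('b'): parent n0 fail=0; on 'b' 0 → fail=0;  out ∅∪∅=∅
  n2('ac'): parent n1 fail=0; on 'c' 0 → fail=0;  out ∅∪∅=∅
  n8('ba'): parent n7 fail=0; on 'a' 0 → fail=1;  out ∅∪∅=∅
  n12('bb'): parent n7 fail=0; on 'b' 0 → fail=7;  out ∅∪∅=∅
  n3('acb'): parent n2 fail=0; on 'b' 0 → fail=7;  out ∅∪∅=∅
  n6('acc'): parent n2 fail=0; on 'c' 0 → fail=0;  out {1}∪∅={1}
  n9('baa'): parent n8 fail=1; on 'a' 1→0 → fail=1;  out ∅∪∅=∅
  n13('bba'): parent n12 fail=7; on 'a' 7 → fail=8;  out {3}∪∅={3}
  n4('acbb'): parent n3 fail=7; on 'b' 7 → fail=12;  out ∅∪∅=∅
  n10('baab'): parent n9 fail=1; on 'b' 1→0 → fail=7;  out ∅∪∅=∅
  n5('acbba'): parent n4 fail=12; on 'a' 12 → fail=13;  out {0}∪{3}={0,3}
  n11('baabc'): parent n10 fail=7; on 'c' 7→0 → fail=0;  out {2}∪∅={2}

Scan:
pos 0 'a': at 1
pos 1 'c': at 2
pos 2 'b': at 3
pos 3 'b': at 4
pos 4 'a': at 5  ** P0@[0:4],P3@[2:4]
pos 5 'b': at 7 ·f
pos 6 'a': at 8
pos 7 'a': at 9
pos 8 'b': at 10
pos 9 'a': at 8 ·f
pos 10 'a': at 9
pos 11 'b': at 10
pos 12 'c': at 11  ** P2@[8:12]
pos 13 'c': at 0 ·f
pos 14 'c': at 0
pos 15 'c': at 0
pos 16 'a': at 1
pos 17 'b': at 7 ·f
pos 18 'b': at 12
pos 19 'a': at 13  ** P3@[17:19]
pos 20 'b': at 7 ·f
pos 21 'a': at 8
pos 22 'c': at 2 ·f
pos 23 'a': at 1 ·f
pos 24 'b': at 7 ·f
pos 25 'b': at 12
pos 26 'a': at 13  ** P3@[24:26]
pos 27 'a': at 9 ·f
pos 28 'b': at 10
pos 29 'c': at 11  ** P2@[25:29]
pos 30 'c': at 0 ·f
pos 31 'b': at 7
pos 32 'a': at 8
pos 33 'a': at 9
pos 34 'b': at 10
pos 35 'c': at 11  ** P2@[31:35]
pos 36 'b': at 7 ·f
pos 37 'a': at 8
pos 38 'a': at 9
pos 39 'b': at 10
pos 40 'c': at 11  ** P2@[36:40]
pos 41 'b': at 7 ·f
pos 42 'b': at 12
pos 43 'c': at 0 ·f
pos 44 'c': at 0
pos 45 'b': at 7
pos 46 'b': at 12
pos 47 'a': at 13  ** P3@[45:47]

All matches (sorted): [[4,0],[4,3],[12,2],[19,3],[26,3],[29,2],[35,2],[40,2],[47,3]]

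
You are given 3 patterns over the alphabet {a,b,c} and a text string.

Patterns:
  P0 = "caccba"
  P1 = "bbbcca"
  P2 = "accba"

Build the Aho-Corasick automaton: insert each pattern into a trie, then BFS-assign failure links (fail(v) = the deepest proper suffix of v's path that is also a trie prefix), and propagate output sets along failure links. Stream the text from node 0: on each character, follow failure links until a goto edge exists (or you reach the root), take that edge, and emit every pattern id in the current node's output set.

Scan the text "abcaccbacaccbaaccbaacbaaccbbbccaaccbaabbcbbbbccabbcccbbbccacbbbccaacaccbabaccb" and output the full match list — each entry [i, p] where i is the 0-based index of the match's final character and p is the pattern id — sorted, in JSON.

Build:
Trie (insert patterns):
  n0 'ε': a→13 b→7 c→1
  n1 'c': a→2
  n2 'ca': c→3
  n3 'cac': c→4
  n4 'cacc': b→5
  n5 'caccb': a→6
  n6 'caccba': ·  [P0 ends]
  n7 'b': b→8
  n8 'bb': b→9
  n9 'bbb': c→10
  n10 'bbbc': c→11
  n11 'bbbcc': a→12
  n12 'bbbcca': ·  [P1 ends]
  n13 'a': c→14
  n14 'ac': c→15
  n15 'acc': b→16
  n16 'accb': a→17
  n17 'accba': ·  [P2 ends]

BFS fail/out derivation:
  n1('c'): parent n0 fail=0; on 'c' 0 → fail=0;  out ∅∪∅=∅
  n7('b'): parent n0 fail=0; on 'b' 0 → fail=0;  out ∅∪∅=∅
  n13('a'): parent n0 fail=0; on 'a' 0 → fail=0;  out ∅∪∅=∅
  n2('ca'): parent n1 fail=0; on 'a' 0 → fail=13;  out ∅∪∅=∅
  n8('bb'): parent n7 fail=0; on 'b' 0 → fail=7;  out ∅∪∅=∅
  n14('ac'): parent n13 fail=0; on 'c' 0 → fail=1;  out ∅∪∅=∅
  n3('cac'): parent n2 fail=13; on 'c' 13 → fail=14;  out ∅∪∅=∅
  n9('bbb'): parent n8 fail=7; on 'b' 7 → fail=8;  out ∅∪∅=∅
  n15('acc'): parent n14 fail=1; on 'c' 1→0 → fail=1;  out ∅∪∅=∅
  n4('cacc'): parent n3 fail=14; on 'c' 14 → fail=15;  out ∅∪∅=∅
  n10('bbbc'): parent n9 fail=8; on 'c' 8→7→0 → fail=1;  out ∅∪∅=∅
  n16('accb'): parent n15 fail=1; on 'b' 1→0 → fail=7;  out ∅∪∅=∅
  n5('caccb'): parent n4 fail=15; on 'b' 15 → fail=16;  out ∅∪∅=∅
  n11('bbbcc'): parent n10 fail=1; on 'c' 1→0 → fail=1;  out ∅∪∅=∅
  n17('accba'): parent n16 fail=7; on 'a' 7→0 → fail=13;  out {2}∪∅={2}
  n6('caccba'): parent n5 fail=16; on 'a' 16 → fail=17;  out {0}∪{2}={0,2}
  n12('bbbcca'): parent n11 fail=1; on 'a' 1 → fail=2;  out {1}∪∅={1}

Scan:
[0] read 'a'  n0⇒n13
[1] read 'b'  n13⇒n7 ·f
[2] read 'c'  n7⇒n1 ·f
[3] read 'a'  n1⇒n2
[4] read 'c'  n2⇒n3
[5] read 'c'  n3⇒n4
[6] read 'b'  n4⇒n5
[7] read 'a'  n5⇒n6  emit P0@[2:7],P2@[3:7]
[8] read 'c'  n6⇒n14 ·f
[9] read 'a'  n14⇒n2 ·f
[10] read 'c'  n2⇒n3
[11] read 'c'  n3⇒n4
[12] read 'b'  n4⇒n5
[13] read 'a'  n5⇒n6  emit P0@[8:13],P2@[9:13]
[14] read 'a'  n6⇒n13 ·f
[15] read 'c'  n13⇒n14
[16] read 'c'  n14⇒n15
[17] read 'b'  n15⇒n16
[18] read 'a'  n16⇒n17  emit P2@[14:18]
[19] read 'a'  n17⇒n13 ·f
[20] read 'c'  n13⇒n14
[21] read 'b'  n14⇒n7 ·f
[22] read 'a'  n7⇒n13 ·f
[23] read 'a'  n13⇒n13 ·f
[24] read 'c'  n13⇒n14
[25] read 'c'  n14⇒n15
[26] read 'b'  n15⇒n16
[27] read 'b'  n16⇒n8 ·f
[28] read 'b'  n8⇒n9
[29] read 'c'  n9⇒n10
[30] read 'c'  n10⇒n11
[31] read 'a'  n11⇒n12  emit P1@[26:31]
[32] read 'a'  n12⇒n13 ·f
[33] read 'c'  n13⇒n14
[34] read 'c'  n14⇒n15
[35] read 'b'  n15⇒n16
[36] read 'a'  n16⇒n17  emit P2@[32:36]
[37] read 'a'  n17⇒n13 ·f
[38] read 'b'  n13⇒n7 ·f
[39] read 'b'  n7⇒n8
[40] read 'c'  n8⇒n1 ·f
[41] read 'b'  n1⇒n7 ·f
[42] read 'b'  n7⇒n8
[43] read 'b'  n8⇒n9
[44] read 'b'  n9⇒n9 ·f
[45] read 'c'  n9⇒n10
[46] read 'c'  n10⇒n11
[47] read 'a'  n11⇒n12  emit P1@[42:47]
[48] read 'b'  n12⇒n7 ·f
[49] read 'b'  n7⇒n8
[50] read 'c'  n8⇒n1 ·f
[51] read 'c'  n1⇒n1 ·f
[52] read 'c'  n1⇒n1 ·f
[53] read 'b'  n1⇒n7 ·f
[54] read 'b'  n7⇒n8
[55] read 'b'  n8⇒n9
[56] read 'c'  n9⇒n10
[57] read 'c'  n10⇒n11
[58] read 'a'  n11⇒n12  emit P1@[53:58]
[59] read 'c'  n12⇒n3 ·f
[60] read 'b'  n3⇒n7 ·f
[61] read 'b'  n7⇒n8
[62] read 'b'  n8⇒n9
[63] read 'c'  n9⇒n10
[64] read 'c'  n10⇒n11
[65] read 'a'  n11⇒n12  emit P1@[60:65]
[66] read 'a'  n12⇒n13 ·f
[67] read 'c'  n13⇒n14
[68] read 'a'  n14⇒n2 ·f
[69] read 'c'  n2⇒n3
[70] read 'c'  n3⇒n4
[71] read 'b'  n4⇒n5
[72] read 'a'  n5⇒n6  emit P0@[67:72],P2@[68:72]
[73] read 'b'  n6⇒n7 ·f
[74] read 'a'  n7⇒n13 ·f
[75] read 'c'  n13⇒n14
[76] read 'c'  n14⇒n15
[77] read 'b'  n15⇒n16

Matches: [[7,0],[7,2],[13,0],[13,2],[18,2],[31,1],[36,2],[47,1],[58,1],[65,1],[72,0],[72,2]]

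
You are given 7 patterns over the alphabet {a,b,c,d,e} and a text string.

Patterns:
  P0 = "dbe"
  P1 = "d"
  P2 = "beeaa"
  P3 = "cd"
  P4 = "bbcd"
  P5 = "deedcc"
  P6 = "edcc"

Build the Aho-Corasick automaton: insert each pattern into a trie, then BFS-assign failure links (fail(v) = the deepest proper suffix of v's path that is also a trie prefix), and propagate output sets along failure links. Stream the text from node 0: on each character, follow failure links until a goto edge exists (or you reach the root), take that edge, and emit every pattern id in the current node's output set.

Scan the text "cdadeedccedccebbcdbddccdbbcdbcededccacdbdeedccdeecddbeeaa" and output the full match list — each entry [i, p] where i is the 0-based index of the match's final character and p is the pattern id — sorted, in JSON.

Construct AC machine:
Trie (insert patterns):
  n0 'ε': b→4 c→9 d→1 e→19
  n1 'd': b→2 e→14  ←P1
  n2 'db': e→3
  n3 'dbe': ·  ←P0
  n4 'b': b→11 e→5
  n5 'be': e→6
  n6 'bee': a→7
  n7 'beea': a→8
  n8 'beeaa': ·  ←P2
  n9 'c': d→10
  n10 'cd': ·  ←P3
  n11 'bb': c→12
  n12 'bbc': d→13
  n13 'bbcd': ·  ←P4
  n14 'de': e→15
  n15 'dee': d→16
  n16 'deed': c→17
  n17 'deedc': c→18
  n18 'deedcc': ·  ←P5
  n19 'e': d→20
  n20 'ed': c→21
  n21 'edc': c→22
  n22 'edcc': ·  ←P6

BFS fail/out derivation:
  n1('d'): parent n0 fail=0; on 'd' 0 → fail=0;  out {1}∪∅={1}
  n4('b'): parent n0 fail=0; on 'b' 0 → fail=0;  out ∅∪∅=∅
  n9('c'): parent n0 fail=0; on 'c' 0 → fail=0;  out ∅∪∅=∅
  n19('e'): parent n0 fail=0; on 'e' 0 → fail=0;  out ∅∪∅=∅
  n2('db'): parent n1 fail=0; on 'b' 0 → fail=4;  out ∅∪∅=∅
  n5('be'): parent n4 fail=0; on 'e' 0 → fail=19;  out ∅∪∅=∅
  n10('cd'): parent n9 fail=0; on 'd' 0 → fail=1;  out {3}∪{1}={1,3}
  n11('bb'): parent n4 fail=0; on 'b' 0 → fail=4;  out ∅∪∅=∅
  n14('de'): parent n1 fail=0; on 'e' 0 → fail=19;  out ∅∪∅=∅
  n20('ed'): parent n19 fail=0; on 'd' 0 → fail=1;  out ∅∪{1}={1}
  n3('dbe'): parent n2 fail=4; on 'e' 4 → fail=5;  out {0}∪∅={0}
  n6('bee'): parent n5 fail=19; on 'e' 19→0 → fail=19;  out ∅∪∅=∅
  n12('bbc'): parent n11 fail=4; on 'c' 4→0 → fail=9;  out ∅∪∅=∅
  n15('dee'): parent n14 fail=19; on 'e' 19→0 → fail=19;  out ∅∪∅=∅
  n21('edc'): parent n20 fail=1; on 'c' 1→0 → fail=9;  out ∅∪∅=∅
  n7('beea'): parent n6 fail=19; on 'a' 19→0 → fail=0;  out ∅∪∅=∅
  n13('bbcd'): parent n12 fail=9; on 'd' 9 → fail=10;  out {4}∪{1,3}={1,3,4}
  n16('deed'): parent n15 fail=19; on 'd' 19 → fail=20;  out ∅∪{1}={1}
  n22('edcc'): parent n21 fail=9; on 'c' 9→0 → fail=9;  out {6}∪∅={6}
  n8('beeaa'): parent n7 fail=0; on 'a' 0 → fail=0;  out {2}∪∅={2}
  n17('deedc'): parent n16 fail=20; on 'c' 20 → fail=21;  out ∅∪∅=∅
  n18('deedcc'): parent n17 fail=21; on 'c' 21 → fail=22;  out {5}∪{6}={5,6}

Scan:
pos 0 'c': at 9
pos 1 'd': at 10  emit P1@[1:1],P3@[0:1]
pos 2 'a': at 0 (fail-walked)
pos 3 'd': at 1  emit P1@[3:3]
pos 4 'e': at 14
pos 5 'e': at 15
pos 6 'd': at 16  emit P1@[6:6]
pos 7 'c': at 17
pos 8 'c': at 18  emit P5@[3:8],P6@[5:8]
pos 9 'e': at 19 (fail-walked)
pos 10 'd': at 20  emit P1@[10:10]
pos 11 'c': at 21
pos 12 'c': at 22  emit P6@[9:12]
pos 13 'e': at 19 (fail-walked)
pos 14 'b': at 4 (fail-walked)
pos 15 'b': at 11
pos 16 'c': at 12
pos 17 'd': at 13  emit P1@[17:17],P3@[16:17],P4@[14:17]
pos 18 'b': at 2 (fail-walked)
pos 19 'd': at 1 (fail-walked)  emit P1@[19:19]
pos 20 'd': at 1 (fail-walked)  emit P1@[20:20]
pos 21 'c': at 9 (fail-walked)
pos 22 'c': at 9 (fail-walked)
pos 23 'd': at 10  emit P1@[23:23],P3@[22:23]
pos 24 'b': at 2 (fail-walked)
pos 25 'b': at 11 (fail-walked)
pos 26 'c': at 12
pos 27 'd': at 13  emit P1@[27:27],P3@[26:27],P4@[24:27]
pos 28 'b': at 2 (fail-walked)
pos 29 'c': at 9 (fail-walked)
pos 30 'e': at 19 (fail-walked)
pos 31 'd': at 20  emit P1@[31:31]
pos 32 'e': at 14 (fail-walked)
pos 33 'd': at 20 (fail-walked)  emit P1@[33:33]
pos 34 'c': at 21
pos 35 'c': at 22  emit P6@[32:35]
pos 36 'a': at 0 (fail-walked)
pos 37 'c': at 9
pos 38 'd': at 10  emit P1@[38:38],P3@[37:38]
pos 39 'b': at 2 (fail-walked)
pos 40 'd': at 1 (fail-walked)  emit P1@[40:40]
pos 41 'e': at 14
pos 42 'e': at 15
pos 43 'd': at 16  emit P1@[43:43]
pos 44 'c': at 17
pos 45 'c': at 18  emit P5@[40:45],P6@[42:45]
pos 46 'd': at 10 (fail-walked)  emit P1@[46:46],P3@[45:46]
pos 47 'e': at 14 (fail-walked)
pos 48 'e': at 15
pos 49 'c': at 9 (fail-walked)
pos 50 'd': at 10  emit P1@[50:50],P3@[49:50]
pos 51 'd': at 1 (fail-walked)  emit P1@[51:51]
pos 52 'b': at 2
pos 53 'e': at 3  emit P0@[51:53]
pos 54 'e': at 6 (fail-walked)
pos 55 'a': at 7
pos 56 'a': at 8  emit P2@[52:56]

Matches: [[1,1],[1,3],[3,1],[6,1],[8,5],[8,6],[10,1],[12,6],[17,1],[17,3],[17,4],[19,1],[20,1],[23,1],[23,3],[27,1],[27,3],[27,4],[31,1],[33,1],[35,6],[38,1],[38,3],[40,1],[43,1],[45,5],[45,6],[46,1],[46,3],[50,1],[50,3],[51,1],[53,0],[56,2]]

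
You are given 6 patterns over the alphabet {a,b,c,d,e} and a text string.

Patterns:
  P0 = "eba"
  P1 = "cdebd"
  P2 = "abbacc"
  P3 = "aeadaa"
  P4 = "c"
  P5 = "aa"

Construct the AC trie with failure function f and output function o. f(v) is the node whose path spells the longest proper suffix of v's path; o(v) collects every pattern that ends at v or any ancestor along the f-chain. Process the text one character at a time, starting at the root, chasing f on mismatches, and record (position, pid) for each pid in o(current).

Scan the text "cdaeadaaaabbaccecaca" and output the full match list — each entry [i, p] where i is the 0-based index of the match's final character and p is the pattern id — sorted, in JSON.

Build automaton:
Trie (insert patterns):
  0='ε' goto a→9 c→4 e→1
  1='e' goto b→2
  2='eb' goto a→3
  3='eba' goto ·  [P0 ends]
  4='c' goto d→5  [P4 ends]
  5='cd' goto e→6
  6='cde' goto b→7
  7='cdeb' goto d→8
  8='cdebd' goto ·  [P1 ends]
  9='a' goto a→20 b→10 e→15
  10='ab' goto b→11
  11='abb' goto a→12
  12='abba' goto c→13
  13='abbac' goto c→14
  14='abbacc' goto ·  [P2 ends]
  15='ae' goto a→16
  16='aea' goto d→17
  17='aead' goto a→18
  18='aeada' goto a→19
  19='aeadaa' goto ·  [P3 ends]
  20='aa' goto ·  [P5 ends]

BFS fail/out derivation:
  fail(1) 'e': from fail(0)=0 chase 'e': 0 ⇒ 0;  out=∅∪out(0)=∅
  fail(4) 'c': from fail(0)=0 chase 'c': 0 ⇒ 0;  out={4}∪out(0)={4}
  fail(9) 'a': from fail(0)=0 chase 'a': 0 ⇒ 0;  out=∅∪out(0)=∅
  fail(2) 'eb': from fail(1)=0 chase 'b': 0 ⇒ 0;  out=∅∪out(0)=∅
  fail(5) 'cd': from fail(4)=0 chase 'd': 0 ⇒ 0;  out=∅∪out(0)=∅
  fail(10) 'ab': from fail(9)=0 chase 'b': 0 ⇒ 0;  out=∅∪out(0)=∅
  fail(15) 'ae': from fail(9)=0 chase 'e': 0 ⇒ 1;  out=∅∪out(1)=∅
  fail(20) 'aa': from fail(9)=0 chase 'a': 0 ⇒ 9;  out={5}∪out(9)={5}
  fail(3) 'eba': from fail(2)=0 chase 'a': 0 ⇒ 9;  out={0}∪out(9)={0}
  fail(6) 'cde': from fail(5)=0 chase 'e': 0 ⇒ 1;  out=∅∪out(1)=∅
  fail(11) 'abb': from fail(10)=0 chase 'b': 0 ⇒ 0;  out=∅∪out(0)=∅
  fail(16) 'aea': from fail(15)=1 chase 'a': 1→0 ⇒ 9;  out=∅∪out(9)=∅
  fail(7) 'cdeb': from fail(6)=1 chase 'b': 1 ⇒ 2;  out=∅∪out(2)=∅
  fail(12) 'abba': from fail(11)=0 chase 'a': 0 ⇒ 9;  out=∅∪out(9)=∅
  fail(17) 'aead': from fail(16)=9 chase 'd': 9→0 ⇒ 0;  out=∅∪out(0)=∅
  fail(8) 'cdebd': from fail(7)=2 chase 'd': 2→0 ⇒ 0;  out={1}∪out(0)={1}
  fail(13) 'abbac': from fail(12)=9 chase 'c': 9→0 ⇒ 4;  out=∅∪out(4)={4}
  fail(18) 'aeada': from fail(17)=0 chase 'a': 0 ⇒ 9;  out=∅∪out(9)=∅
  fail(14) 'abbacc': from fail(13)=4 chase 'c': 4→0 ⇒ 4;  out={2}∪out(4)={2,4}
  fail(19) 'aeadaa': from fail(18)=9 chase 'a': 9 ⇒ 20;  out={3}∪out(20)={3,5}

Run:
[0] read 'c'  n0⇒n4  → match P4@[0:0]
[1] read 'd'  n4⇒n5
[2] read 'a'  n5⇒n9 (via fail)
[3] read 'e'  n9⇒n15
[4] read 'a'  n15⇒n16
[5] read 'd'  n16⇒n17
[6] read 'a'  n17⇒n18
[7] read 'a'  n18⇒n19  → match P3@[2:7],P5@[6:7]
[8] read 'a'  n19⇒n20 (via fail)  → match P5@[7:8]
[9] read 'a'  n20⇒n20 (via fail)  → match P5@[8:9]
[10] read 'b'  n20⇒n10 (via fail)
[11] read 'b'  n10⇒n11
[12] read 'a'  n11⇒n12
[13] read 'c'  n12⇒n13  → match P4@[13:13]
[14] read 'c'  n13⇒n14  → match P2@[9:14],P4@[14:14]
[15] read 'e'  n14⇒n1 (via fail)
[16] read 'c'  n1⇒n4 (via fail)  → match P4@[16:16]
[17] read 'a'  n4⇒n9 (via fail)
[18] read 'c'  n9⇒n4 (via fail)  → match P4@[18:18]
[19] read 'a'  n4⇒n9 (via fail)

Result: [[0,4],[7,3],[7,5],[8,5],[9,5],[13,4],[14,2],[14,4],[16,4],[18,4]]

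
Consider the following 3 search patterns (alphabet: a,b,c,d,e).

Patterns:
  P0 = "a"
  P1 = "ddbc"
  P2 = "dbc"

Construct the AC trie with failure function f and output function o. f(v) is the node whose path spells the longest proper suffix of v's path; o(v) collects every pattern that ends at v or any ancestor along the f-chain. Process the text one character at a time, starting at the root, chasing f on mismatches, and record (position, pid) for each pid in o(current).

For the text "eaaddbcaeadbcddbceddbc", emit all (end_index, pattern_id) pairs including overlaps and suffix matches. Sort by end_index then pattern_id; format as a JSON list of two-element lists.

Construct AC machine:
Trie nodes:
  0='ε' goto a→1 d→2
  1='a' goto ·  [P0 ends]
  2='d' goto b→6 d→3
  3='dd' goto b→4
  4='ddb' goto c→5
  5='ddbc' goto ·  [P1 ends]
  6='db' goto c→7
  7='dbc' goto ·  [P2 ends]

BFS fail/out derivation:
  fail(1) 'a': from fail(0)=0 chase 'a': 0 ⇒ 0;  out={0}∪out(0)={0}
  fail(2) 'd': from fail(0)=0 chase 'd': 0 ⇒ 0;  out=∅∪out(0)=∅
  fail(3) 'dd': from fail(2)=0 chase 'd': 0 ⇒ 2;  out=∅∪out(2)=∅
  fail(6) 'db': from fail(2)=0 chase 'b': 0 ⇒ 0;  out=∅∪out(0)=∅
  fail(4) 'ddb': from fail(3)=2 chase 'b': 2 ⇒ 6;  out=∅∪out(6)=∅
  fail(7) 'dbc': from fail(6)=0 chase 'c': 0 ⇒ 0;  out={2}∪out(0)={2}
  fail(5) 'ddbc': from fail(4)=6 chase 'c': 6 ⇒ 7;  out={1}∪out(7)={1,2}

Scan:
pos 0 'e': at 0
pos 1 'a': at 1  ** P0@[1:1]
pos 2 'a': at 1 (fail-walked)  ** P0@[2:2]
pos 3 'd': at 2 (fail-walked)
pos 4 'd': at 3
pos 5 'b': at 4
pos 6 'c': at 5  ** P1@[3:6],P2@[4:6]
pos 7 'a': at 1 (fail-walked)  ** P0@[7:7]
pos 8 'e': at 0 (fail-walked)
pos 9 'a': at 1  ** P0@[9:9]
pos 10 'd': at 2 (fail-walked)
pos 11 'b': at 6
pos 12 'c': at 7  ** P2@[10:12]
pos 13 'd': at 2 (fail-walked)
pos 14 'd': at 3
pos 15 'b': at 4
pos 16 'c': at 5  ** P1@[13:16],P2@[14:16]
pos 17 'e': at 0 (fail-walked)
pos 18 'd': at 2
pos 19 'd': at 3
pos 20 'b': at 4
pos 21 'c': at 5  ** P1@[18:21],P2@[19:21]

Result: [[1,0],[2,0],[6,1],[6,2],[7,0],[9,0],[12,2],[16,1],[16,2],[21,1],[21,2]]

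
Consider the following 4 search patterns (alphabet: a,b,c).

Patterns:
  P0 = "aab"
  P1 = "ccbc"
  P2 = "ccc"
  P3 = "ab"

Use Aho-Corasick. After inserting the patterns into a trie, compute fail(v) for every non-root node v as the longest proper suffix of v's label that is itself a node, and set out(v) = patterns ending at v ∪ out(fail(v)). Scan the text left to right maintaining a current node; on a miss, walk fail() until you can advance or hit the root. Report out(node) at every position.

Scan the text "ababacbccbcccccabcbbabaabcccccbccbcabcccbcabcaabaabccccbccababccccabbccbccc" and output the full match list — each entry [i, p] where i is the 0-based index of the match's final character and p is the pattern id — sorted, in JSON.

Construct AC machine:
Trie nodes:
  0='ε' goto a→1 c→4
  1='a' goto a→2 b→9
  2='aa' goto b→3
  3='aab' goto ·  ←P0
  4='c' goto c→5
  5='cc' goto b→6 c→8
  6='ccb' goto c→7
  7='ccbc' goto ·  ←P1
  8='ccc' goto ·  ←P2
  9='ab' goto ·  ←P3

BFS fail/out derivation:
  n1('a'): parent n0 fail=0; on 'a' 0 → fail=0;  out ∅∪∅=∅
  n4('c'): parent n0 fail=0; on 'c' 0 → fail=0;  out ∅∪∅=∅
  n2('aa'): parent n1 fail=0; on 'a' 0 → fail=1;  out ∅∪∅=∅
  n5('cc'): parent n4 fail=0; on 'c' 0 → fail=4;  out ∅∪∅=∅
  n9('ab'): parent n1 fail=0; on 'b' 0 → fail=0;  out {3}∪∅={3}
  n3('aab'): parent n2 fail=1; on 'b' 1 → fail=9;  out {0}∪{3}={0,3}
  n6('ccb'): parent n5 fail=4; on 'b' 4→0 → fail=0;  out ∅∪∅=∅
  n8('ccc'): parent n5 fail=4; on 'c' 4 → fail=5;  out {2}∪∅={2}
  n7('ccbc'): parent n6 fail=0; on 'c' 0 → fail=4;  out {1}∪∅={1}

Text stream:
[0] read 'a'  n0⇒n1
[1] read 'b'  n1⇒n9  → match P3@[0:1]
[2] read 'a'  n9⇒n1 ·f
[3] read 'b'  n1⇒n9  → match P3@[2:3]
[4] read 'a'  n9⇒n1 ·f
[5] read 'c'  n1⇒n4 ·f
[6] read 'b'  n4⇒n0 ·f
[7] read 'c'  n0⇒n4
[8] read 'c'  n4⇒n5
[9] read 'b'  n5⇒n6
[10] read 'c'  n6⇒n7  → match P1@[7:10]
[11] read 'c'  n7⇒n5 ·f
[12] read 'c'  n5⇒n8  → match P2@[10:12]
[13] read 'c'  n8⇒n8 ·f  → match P2@[11:13]
[14] read 'c'  n8⇒n8 ·f  → match P2@[12:14]
[15] read 'a'  n8⇒n1 ·f
[16] read 'b'  n1⇒n9  → match P3@[15:16]
[17] read 'c'  n9⇒n4 ·f
[18] read 'b'  n4⇒n0 ·f
[19] read 'b'  n0⇒n0
[20] read 'a'  n0⇒n1
[21] read 'b'  n1⇒n9  → match P3@[20:21]
[22] read 'a'  n9⇒n1 ·f
[23] read 'a'  n1⇒n2
[24] read 'b'  n2⇒n3  → match P0@[22:24],P3@[23:24]
[25] read 'c'  n3⇒n4 ·f
[26] read 'c'  n4⇒n5
[27] read 'c'  n5⇒n8  → match P2@[25:27]
[28] read 'c'  n8⇒n8 ·f  → match P2@[26:28]
[29] read 'c'  n8⇒n8 ·f  → match P2@[27:29]
[30] read 'b'  n8⇒n6 ·f
[31] read 'c'  n6⇒n7  → match P1@[28:31]
[32] read 'c'  n7⇒n5 ·f
[33] read 'b'  n5⇒n6
[34] read 'c'  n6⇒n7  → match P1@[31:34]
[35] read 'a'  n7⇒n1 ·f
[36] read 'b'  n1⇒n9  → match P3@[35:36]
[37] read 'c'  n9⇒n4 ·f
[38] read 'c'  n4⇒n5
[39] read 'c'  n5⇒n8  → match P2@[37:39]
[40] read 'b'  n8⇒n6 ·f
[41] read 'c'  n6⇒n7  → match P1@[38:41]
[42] read 'a'  n7⇒n1 ·f
[43] read 'b'  n1⇒n9  → match P3@[42:43]
[44] read 'c'  n9⇒n4 ·f
[45] read 'a'  n4⇒n1 ·f
[46] read 'a'  n1⇒n2
[47] read 'b'  n2⇒n3  → match P0@[45:47],P3@[46:47]
[48] read 'a'  n3⇒n1 ·f
[49] read 'a'  n1⇒n2
[50] read 'b'  n2⇒n3  → match P0@[48:50],P3@[49:50]
[51] read 'c'  n3⇒n4 ·f
[52] read 'c'  n4⇒n5
[53] read 'c'  n5⇒n8  → match P2@[51:53]
[54] read 'c'  n8⇒n8 ·f  → match P2@[52:54]
[55] read 'b'  n8⇒n6 ·f
[56] read 'c'  n6⇒n7  → match P1@[53:56]
[57] read 'c'  n7⇒n5 ·f
[58] read 'a'  n5⇒n1 ·f
[59] read 'b'  n1⇒n9  → match P3@[58:59]
[60] read 'a'  n9⇒n1 ·f
[61] read 'b'  n1⇒n9  → match P3@[60:61]
[62] read 'c'  n9⇒n4 ·f
[63] read 'c'  n4⇒n5
[64] read 'c'  n5⇒n8  → match P2@[62:64]
[65] read 'c'  n8⇒n8 ·f  → match P2@[63:65]
[66] read 'a'  n8⇒n1 ·f
[67] read 'b'  n1⇒n9  → match P3@[66:67]
[68] read 'b'  n9⇒n0 ·f
[69] read 'c'  n0⇒n4
[70] read 'c'  n4⇒n5
[71] read 'b'  n5⇒n6
[72] read 'c'  n6⇒n7  → match P1@[69:72]
[73] read 'c'  n7⇒n5 ·f
[74] read 'c'  n5⇒n8  → match P2@[72:74]

Result: [[1,3],[3,3],[10,1],[12,2],[13,2],[14,2],[16,3],[21,3],[24,0],[24,3],[27,2],[28,2],[29,2],[31,1],[34,1],[36,3],[39,2],[41,1],[43,3],[47,0],[47,3],[50,0],[50,3],[53,2],[54,2],[56,1],[59,3],[61,3],[64,2],[65,2],[67,3],[72,1],[74,2]]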